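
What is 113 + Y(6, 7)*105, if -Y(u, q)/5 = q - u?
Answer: -412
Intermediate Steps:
Y(u, q) = -5*q + 5*u (Y(u, q) = -5*(q - u) = -5*q + 5*u)
113 + Y(6, 7)*105 = 113 + (-5*7 + 5*6)*105 = 113 + (-35 + 30)*105 = 113 - 5*105 = 113 - 525 = -412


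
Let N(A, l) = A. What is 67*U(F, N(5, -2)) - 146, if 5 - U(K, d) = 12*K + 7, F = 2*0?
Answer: -280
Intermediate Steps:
F = 0
U(K, d) = -2 - 12*K (U(K, d) = 5 - (12*K + 7) = 5 - (7 + 12*K) = 5 + (-7 - 12*K) = -2 - 12*K)
67*U(F, N(5, -2)) - 146 = 67*(-2 - 12*0) - 146 = 67*(-2 + 0) - 146 = 67*(-2) - 146 = -134 - 146 = -280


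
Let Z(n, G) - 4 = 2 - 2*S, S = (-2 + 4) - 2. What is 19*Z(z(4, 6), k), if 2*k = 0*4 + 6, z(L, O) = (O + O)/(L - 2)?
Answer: 114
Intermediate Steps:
S = 0 (S = 2 - 2 = 0)
z(L, O) = 2*O/(-2 + L) (z(L, O) = (2*O)/(-2 + L) = 2*O/(-2 + L))
k = 3 (k = (0*4 + 6)/2 = (0 + 6)/2 = (½)*6 = 3)
Z(n, G) = 6 (Z(n, G) = 4 + (2 - 2*0) = 4 + (2 + 0) = 4 + 2 = 6)
19*Z(z(4, 6), k) = 19*6 = 114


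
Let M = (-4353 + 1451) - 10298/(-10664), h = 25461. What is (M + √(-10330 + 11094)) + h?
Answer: 120289737/5332 + 2*√191 ≈ 22588.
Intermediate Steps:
M = -15468315/5332 (M = -2902 - 10298*(-1/10664) = -2902 + 5149/5332 = -15468315/5332 ≈ -2901.0)
(M + √(-10330 + 11094)) + h = (-15468315/5332 + √(-10330 + 11094)) + 25461 = (-15468315/5332 + √764) + 25461 = (-15468315/5332 + 2*√191) + 25461 = 120289737/5332 + 2*√191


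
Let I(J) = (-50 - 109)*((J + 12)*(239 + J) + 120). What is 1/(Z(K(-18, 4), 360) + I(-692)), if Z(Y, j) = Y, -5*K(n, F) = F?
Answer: -5/244987204 ≈ -2.0409e-8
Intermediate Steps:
K(n, F) = -F/5
I(J) = -19080 - 159*(12 + J)*(239 + J) (I(J) = -159*((12 + J)*(239 + J) + 120) = -159*(120 + (12 + J)*(239 + J)) = -19080 - 159*(12 + J)*(239 + J))
1/(Z(K(-18, 4), 360) + I(-692)) = 1/(-⅕*4 + (-475092 - 39909*(-692) - 159*(-692)²)) = 1/(-⅘ + (-475092 + 27617028 - 159*478864)) = 1/(-⅘ + (-475092 + 27617028 - 76139376)) = 1/(-⅘ - 48997440) = 1/(-244987204/5) = -5/244987204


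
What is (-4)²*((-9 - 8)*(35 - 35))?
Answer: 0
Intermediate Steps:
(-4)²*((-9 - 8)*(35 - 35)) = 16*(-17*0) = 16*0 = 0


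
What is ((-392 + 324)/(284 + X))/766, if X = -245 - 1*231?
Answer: 17/36768 ≈ 0.00046236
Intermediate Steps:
X = -476 (X = -245 - 231 = -476)
((-392 + 324)/(284 + X))/766 = ((-392 + 324)/(284 - 476))/766 = -68/(-192)*(1/766) = -68*(-1/192)*(1/766) = (17/48)*(1/766) = 17/36768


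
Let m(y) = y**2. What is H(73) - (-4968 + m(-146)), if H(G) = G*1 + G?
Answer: -16202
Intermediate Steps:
H(G) = 2*G (H(G) = G + G = 2*G)
H(73) - (-4968 + m(-146)) = 2*73 - (-4968 + (-146)**2) = 146 - (-4968 + 21316) = 146 - 1*16348 = 146 - 16348 = -16202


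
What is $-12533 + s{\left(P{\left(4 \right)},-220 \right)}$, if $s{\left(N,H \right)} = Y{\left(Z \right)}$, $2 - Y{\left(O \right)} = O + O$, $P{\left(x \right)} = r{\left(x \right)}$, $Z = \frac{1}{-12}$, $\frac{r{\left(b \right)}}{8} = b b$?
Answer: $- \frac{75185}{6} \approx -12531.0$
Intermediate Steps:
$r{\left(b \right)} = 8 b^{2}$ ($r{\left(b \right)} = 8 b b = 8 b^{2}$)
$Z = - \frac{1}{12} \approx -0.083333$
$P{\left(x \right)} = 8 x^{2}$
$Y{\left(O \right)} = 2 - 2 O$ ($Y{\left(O \right)} = 2 - \left(O + O\right) = 2 - 2 O$)
$s{\left(N,H \right)} = \frac{13}{6}$ ($s{\left(N,H \right)} = 2 - - \frac{1}{6} = 2 + \frac{1}{6} = \frac{13}{6}$)
$-12533 + s{\left(P{\left(4 \right)},-220 \right)} = -12533 + \frac{13}{6} = - \frac{75185}{6}$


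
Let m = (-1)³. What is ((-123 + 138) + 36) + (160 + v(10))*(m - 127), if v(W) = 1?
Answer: -20557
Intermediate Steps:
m = -1
((-123 + 138) + 36) + (160 + v(10))*(m - 127) = ((-123 + 138) + 36) + (160 + 1)*(-1 - 127) = (15 + 36) + 161*(-128) = 51 - 20608 = -20557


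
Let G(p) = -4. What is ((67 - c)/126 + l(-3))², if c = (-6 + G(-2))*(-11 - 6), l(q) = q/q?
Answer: 529/15876 ≈ 0.033321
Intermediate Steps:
l(q) = 1
c = 170 (c = (-6 - 4)*(-11 - 6) = -10*(-17) = 170)
((67 - c)/126 + l(-3))² = ((67 - 1*170)/126 + 1)² = ((67 - 170)*(1/126) + 1)² = (-103*1/126 + 1)² = (-103/126 + 1)² = (23/126)² = 529/15876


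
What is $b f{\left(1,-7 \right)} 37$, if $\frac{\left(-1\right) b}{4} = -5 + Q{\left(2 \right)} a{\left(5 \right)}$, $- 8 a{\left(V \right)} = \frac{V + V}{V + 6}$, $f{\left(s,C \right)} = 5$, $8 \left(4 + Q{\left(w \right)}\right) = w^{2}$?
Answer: $\frac{74925}{22} \approx 3405.7$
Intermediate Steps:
$Q{\left(w \right)} = -4 + \frac{w^{2}}{8}$
$a{\left(V \right)} = - \frac{V}{4 \left(6 + V\right)}$ ($a{\left(V \right)} = - \frac{\left(V + V\right) \frac{1}{V + 6}}{8} = - \frac{2 V \frac{1}{6 + V}}{8} = - \frac{V}{4 \left(6 + V\right)}$)
$b = \frac{405}{22}$ ($b = - 4 \left(-5 + \left(-4 + \frac{2^{2}}{8}\right) \left(\left(-1\right) 5 \frac{1}{24 + 4 \cdot 5}\right)\right) = - 4 \left(-5 + \left(-4 + \frac{1}{8} \cdot 4\right) \left(\left(-1\right) 5 \frac{1}{24 + 20}\right)\right) = - 4 \left(-5 + \left(-4 + \frac{1}{2}\right) \left(\left(-1\right) 5 \cdot \frac{1}{44}\right)\right) = - 4 \left(-5 - \frac{7 \left(\left(-1\right) 5 \cdot \frac{1}{44}\right)}{2}\right) = - 4 \left(-5 - - \frac{35}{88}\right) = - 4 \left(-5 + \frac{35}{88}\right) = \left(-4\right) \left(- \frac{405}{88}\right) = \frac{405}{22} \approx 18.409$)
$b f{\left(1,-7 \right)} 37 = \frac{405}{22} \cdot 5 \cdot 37 = \frac{2025}{22} \cdot 37 = \frac{74925}{22}$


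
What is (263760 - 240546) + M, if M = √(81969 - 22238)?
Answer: 23214 + 7*√1219 ≈ 23458.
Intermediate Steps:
M = 7*√1219 (M = √59731 = 7*√1219 ≈ 244.40)
(263760 - 240546) + M = (263760 - 240546) + 7*√1219 = 23214 + 7*√1219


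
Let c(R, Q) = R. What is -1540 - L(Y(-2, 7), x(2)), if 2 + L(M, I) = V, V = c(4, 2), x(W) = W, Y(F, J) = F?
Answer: -1542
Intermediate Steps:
V = 4
L(M, I) = 2 (L(M, I) = -2 + 4 = 2)
-1540 - L(Y(-2, 7), x(2)) = -1540 - 1*2 = -1540 - 2 = -1542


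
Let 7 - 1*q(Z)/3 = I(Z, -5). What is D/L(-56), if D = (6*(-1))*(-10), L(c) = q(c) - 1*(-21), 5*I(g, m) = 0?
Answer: 10/7 ≈ 1.4286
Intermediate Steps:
I(g, m) = 0 (I(g, m) = (⅕)*0 = 0)
q(Z) = 21 (q(Z) = 21 - 3*0 = 21 + 0 = 21)
L(c) = 42 (L(c) = 21 - 1*(-21) = 21 + 21 = 42)
D = 60 (D = -6*(-10) = 60)
D/L(-56) = 60/42 = 60*(1/42) = 10/7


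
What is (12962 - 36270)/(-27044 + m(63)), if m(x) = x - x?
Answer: 5827/6761 ≈ 0.86185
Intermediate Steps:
m(x) = 0
(12962 - 36270)/(-27044 + m(63)) = (12962 - 36270)/(-27044 + 0) = -23308/(-27044) = -23308*(-1/27044) = 5827/6761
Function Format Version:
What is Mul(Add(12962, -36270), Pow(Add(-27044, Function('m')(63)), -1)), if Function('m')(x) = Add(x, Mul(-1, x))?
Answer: Rational(5827, 6761) ≈ 0.86185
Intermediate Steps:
Function('m')(x) = 0
Mul(Add(12962, -36270), Pow(Add(-27044, Function('m')(63)), -1)) = Mul(Add(12962, -36270), Pow(Add(-27044, 0), -1)) = Mul(-23308, Pow(-27044, -1)) = Mul(-23308, Rational(-1, 27044)) = Rational(5827, 6761)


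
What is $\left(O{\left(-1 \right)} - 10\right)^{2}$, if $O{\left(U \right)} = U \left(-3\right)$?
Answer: $49$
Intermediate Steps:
$O{\left(U \right)} = - 3 U$
$\left(O{\left(-1 \right)} - 10\right)^{2} = \left(\left(-3\right) \left(-1\right) - 10\right)^{2} = \left(3 - 10\right)^{2} = \left(-7\right)^{2} = 49$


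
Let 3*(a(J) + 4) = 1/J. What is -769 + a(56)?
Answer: -129863/168 ≈ -772.99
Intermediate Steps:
a(J) = -4 + 1/(3*J) (a(J) = -4 + (1/J)/3 = -4 + 1/(3*J))
-769 + a(56) = -769 + (-4 + (1/3)/56) = -769 + (-4 + (1/3)*(1/56)) = -769 + (-4 + 1/168) = -769 - 671/168 = -129863/168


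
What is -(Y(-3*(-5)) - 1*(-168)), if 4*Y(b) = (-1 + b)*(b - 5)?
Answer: -203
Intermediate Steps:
Y(b) = (-1 + b)*(-5 + b)/4 (Y(b) = ((-1 + b)*(b - 5))/4 = ((-1 + b)*(-5 + b))/4 = (-1 + b)*(-5 + b)/4)
-(Y(-3*(-5)) - 1*(-168)) = -((5/4 - (-9)*(-5)/2 + (-3*(-5))**2/4) - 1*(-168)) = -((5/4 - 3/2*15 + (1/4)*15**2) + 168) = -((5/4 - 45/2 + (1/4)*225) + 168) = -((5/4 - 45/2 + 225/4) + 168) = -(35 + 168) = -1*203 = -203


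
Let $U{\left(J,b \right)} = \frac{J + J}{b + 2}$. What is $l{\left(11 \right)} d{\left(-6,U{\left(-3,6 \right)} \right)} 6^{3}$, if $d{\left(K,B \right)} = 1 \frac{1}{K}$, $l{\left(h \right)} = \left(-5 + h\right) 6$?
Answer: $-1296$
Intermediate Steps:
$l{\left(h \right)} = -30 + 6 h$
$U{\left(J,b \right)} = \frac{2 J}{2 + b}$
$d{\left(K,B \right)} = \frac{1}{K}$
$l{\left(11 \right)} d{\left(-6,U{\left(-3,6 \right)} \right)} 6^{3} = \frac{-30 + 6 \cdot 11}{-6} \cdot 6^{3} = \left(-30 + 66\right) \left(- \frac{1}{6}\right) 216 = 36 \left(- \frac{1}{6}\right) 216 = \left(-6\right) 216 = -1296$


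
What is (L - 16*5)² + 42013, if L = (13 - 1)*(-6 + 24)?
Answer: 60509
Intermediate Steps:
L = 216 (L = 12*18 = 216)
(L - 16*5)² + 42013 = (216 - 16*5)² + 42013 = (216 - 80)² + 42013 = 136² + 42013 = 18496 + 42013 = 60509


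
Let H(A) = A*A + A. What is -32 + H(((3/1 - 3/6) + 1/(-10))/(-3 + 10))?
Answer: -38636/1225 ≈ -31.540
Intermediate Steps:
H(A) = A + A² (H(A) = A² + A = A + A²)
-32 + H(((3/1 - 3/6) + 1/(-10))/(-3 + 10)) = -32 + (((3/1 - 3/6) + 1/(-10))/(-3 + 10))*(1 + ((3/1 - 3/6) + 1/(-10))/(-3 + 10)) = -32 + (((3*1 - 3*⅙) - ⅒)/7)*(1 + ((3*1 - 3*⅙) - ⅒)/7) = -32 + (((3 - ½) - ⅒)*(⅐))*(1 + ((3 - ½) - ⅒)*(⅐)) = -32 + ((5/2 - ⅒)*(⅐))*(1 + (5/2 - ⅒)*(⅐)) = -32 + ((12/5)*(⅐))*(1 + (12/5)*(⅐)) = -32 + 12*(1 + 12/35)/35 = -32 + (12/35)*(47/35) = -32 + 564/1225 = -38636/1225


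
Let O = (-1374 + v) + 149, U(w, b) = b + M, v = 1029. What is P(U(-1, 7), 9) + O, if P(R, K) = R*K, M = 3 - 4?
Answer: -142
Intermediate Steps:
M = -1
U(w, b) = -1 + b (U(w, b) = b - 1 = -1 + b)
P(R, K) = K*R
O = -196 (O = (-1374 + 1029) + 149 = -345 + 149 = -196)
P(U(-1, 7), 9) + O = 9*(-1 + 7) - 196 = 9*6 - 196 = 54 - 196 = -142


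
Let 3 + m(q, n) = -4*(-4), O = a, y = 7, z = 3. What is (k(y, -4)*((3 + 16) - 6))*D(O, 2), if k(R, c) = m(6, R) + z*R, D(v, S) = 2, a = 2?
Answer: 884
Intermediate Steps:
O = 2
m(q, n) = 13 (m(q, n) = -3 - 4*(-4) = -3 + 16 = 13)
k(R, c) = 13 + 3*R
(k(y, -4)*((3 + 16) - 6))*D(O, 2) = ((13 + 3*7)*((3 + 16) - 6))*2 = ((13 + 21)*(19 - 6))*2 = (34*13)*2 = 442*2 = 884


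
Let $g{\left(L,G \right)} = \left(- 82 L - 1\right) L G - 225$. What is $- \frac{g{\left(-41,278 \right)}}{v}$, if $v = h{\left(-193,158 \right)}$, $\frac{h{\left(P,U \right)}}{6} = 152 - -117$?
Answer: $\frac{38308903}{1614} \approx 23735.0$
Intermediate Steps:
$h{\left(P,U \right)} = 1614$ ($h{\left(P,U \right)} = 6 \left(152 - -117\right) = 6 \left(152 + 117\right) = 6 \cdot 269 = 1614$)
$v = 1614$
$g{\left(L,G \right)} = -225 + G L \left(-1 - 82 L\right)$ ($g{\left(L,G \right)} = \left(-1 - 82 L\right) L G - 225 = L \left(-1 - 82 L\right) G - 225 = G L \left(-1 - 82 L\right) - 225 = -225 + G L \left(-1 - 82 L\right)$)
$- \frac{g{\left(-41,278 \right)}}{v} = - \frac{-225 - 278 \left(-41\right) - 22796 \left(-41\right)^{2}}{1614} = - \frac{-225 + 11398 - 22796 \cdot 1681}{1614} = - \frac{-225 + 11398 - 38320076}{1614} = - \frac{-38308903}{1614} = \left(-1\right) \left(- \frac{38308903}{1614}\right) = \frac{38308903}{1614}$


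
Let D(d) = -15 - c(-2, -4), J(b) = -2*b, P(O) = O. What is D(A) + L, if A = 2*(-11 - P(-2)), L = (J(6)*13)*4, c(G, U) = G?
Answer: -637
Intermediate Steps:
L = -624 (L = (-2*6*13)*4 = -12*13*4 = -156*4 = -624)
A = -18 (A = 2*(-11 - 1*(-2)) = 2*(-11 + 2) = 2*(-9) = -18)
D(d) = -13 (D(d) = -15 - 1*(-2) = -15 + 2 = -13)
D(A) + L = -13 - 624 = -637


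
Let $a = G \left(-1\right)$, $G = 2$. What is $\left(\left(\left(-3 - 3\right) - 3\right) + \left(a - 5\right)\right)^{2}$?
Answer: $256$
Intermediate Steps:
$a = -2$ ($a = 2 \left(-1\right) = -2$)
$\left(\left(\left(-3 - 3\right) - 3\right) + \left(a - 5\right)\right)^{2} = \left(\left(\left(-3 - 3\right) - 3\right) - 7\right)^{2} = \left(\left(-6 - 3\right) - 7\right)^{2} = \left(-9 - 7\right)^{2} = \left(-16\right)^{2} = 256$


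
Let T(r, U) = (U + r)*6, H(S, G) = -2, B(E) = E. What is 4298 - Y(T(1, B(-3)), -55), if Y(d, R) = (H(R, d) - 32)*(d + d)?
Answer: 3482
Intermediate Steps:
T(r, U) = 6*U + 6*r
Y(d, R) = -68*d (Y(d, R) = (-2 - 32)*(d + d) = -68*d)
4298 - Y(T(1, B(-3)), -55) = 4298 - (-68)*(6*(-3) + 6*1) = 4298 - (-68)*(-18 + 6) = 4298 - (-68)*(-12) = 4298 - 1*816 = 4298 - 816 = 3482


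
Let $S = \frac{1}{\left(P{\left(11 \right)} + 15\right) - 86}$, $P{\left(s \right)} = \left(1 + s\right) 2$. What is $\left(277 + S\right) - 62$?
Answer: $\frac{10104}{47} \approx 214.98$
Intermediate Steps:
$P{\left(s \right)} = 2 + 2 s$
$S = - \frac{1}{47}$ ($S = \frac{1}{\left(\left(2 + 2 \cdot 11\right) + 15\right) - 86} = \frac{1}{\left(\left(2 + 22\right) + 15\right) - 86} = \frac{1}{\left(24 + 15\right) - 86} = \frac{1}{39 - 86} = \frac{1}{-47} = - \frac{1}{47} \approx -0.021277$)
$\left(277 + S\right) - 62 = \left(277 - \frac{1}{47}\right) - 62 = \frac{13018}{47} - 62 = \frac{10104}{47}$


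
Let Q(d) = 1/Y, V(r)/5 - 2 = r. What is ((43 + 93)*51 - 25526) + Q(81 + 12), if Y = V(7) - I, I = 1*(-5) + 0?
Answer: -929499/50 ≈ -18590.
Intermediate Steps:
V(r) = 10 + 5*r
I = -5 (I = -5 + 0 = -5)
Y = 50 (Y = (10 + 5*7) - 1*(-5) = (10 + 35) + 5 = 45 + 5 = 50)
Q(d) = 1/50
((43 + 93)*51 - 25526) + Q(81 + 12) = ((43 + 93)*51 - 25526) + 1/50 = (136*51 - 25526) + 1/50 = (6936 - 25526) + 1/50 = -18590 + 1/50 = -929499/50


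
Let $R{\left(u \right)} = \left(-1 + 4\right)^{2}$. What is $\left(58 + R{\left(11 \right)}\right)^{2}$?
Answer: $4489$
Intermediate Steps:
$R{\left(u \right)} = 9$ ($R{\left(u \right)} = 3^{2} = 9$)
$\left(58 + R{\left(11 \right)}\right)^{2} = \left(58 + 9\right)^{2} = 67^{2} = 4489$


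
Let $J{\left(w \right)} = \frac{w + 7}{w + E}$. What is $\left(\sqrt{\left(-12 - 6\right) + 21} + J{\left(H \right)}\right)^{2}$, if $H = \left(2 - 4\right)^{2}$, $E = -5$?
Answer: $\left(-11 + \sqrt{3}\right)^{2} \approx 85.895$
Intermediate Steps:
$H = 4$ ($H = \left(2 - 4\right)^{2} = \left(-2\right)^{2} = 4$)
$J{\left(w \right)} = \frac{7 + w}{-5 + w}$ ($J{\left(w \right)} = \frac{w + 7}{w - 5} = \frac{7 + w}{-5 + w}$)
$\left(\sqrt{\left(-12 - 6\right) + 21} + J{\left(H \right)}\right)^{2} = \left(\sqrt{\left(-12 - 6\right) + 21} + \frac{7 + 4}{-5 + 4}\right)^{2} = \left(\sqrt{-18 + 21} + \frac{1}{-1} \cdot 11\right)^{2} = \left(\sqrt{3} - 11\right)^{2} = \left(-11 + \sqrt{3}\right)^{2}$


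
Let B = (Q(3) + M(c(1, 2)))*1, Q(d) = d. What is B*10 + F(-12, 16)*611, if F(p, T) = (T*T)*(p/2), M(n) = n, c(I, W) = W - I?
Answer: -938456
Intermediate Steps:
B = 4 (B = (3 + (2 - 1*1))*1 = (3 + (2 - 1))*1 = (3 + 1)*1 = 4*1 = 4)
F(p, T) = p*T²/2 (F(p, T) = T²*(p*(½)) = T²*(p/2) = p*T²/2)
B*10 + F(-12, 16)*611 = 4*10 + ((½)*(-12)*16²)*611 = 40 + ((½)*(-12)*256)*611 = 40 - 1536*611 = 40 - 938496 = -938456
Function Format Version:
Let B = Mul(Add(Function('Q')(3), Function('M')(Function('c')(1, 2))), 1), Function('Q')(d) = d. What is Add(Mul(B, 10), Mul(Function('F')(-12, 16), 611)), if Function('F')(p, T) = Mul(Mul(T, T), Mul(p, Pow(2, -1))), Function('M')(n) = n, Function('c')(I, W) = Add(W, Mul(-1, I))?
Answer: -938456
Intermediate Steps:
B = 4 (B = Mul(Add(3, Add(2, Mul(-1, 1))), 1) = Mul(Add(3, Add(2, -1)), 1) = Mul(Add(3, 1), 1) = Mul(4, 1) = 4)
Function('F')(p, T) = Mul(Rational(1, 2), p, Pow(T, 2)) (Function('F')(p, T) = Mul(Pow(T, 2), Mul(p, Rational(1, 2))) = Mul(Pow(T, 2), Mul(Rational(1, 2), p)) = Mul(Rational(1, 2), p, Pow(T, 2)))
Add(Mul(B, 10), Mul(Function('F')(-12, 16), 611)) = Add(Mul(4, 10), Mul(Mul(Rational(1, 2), -12, Pow(16, 2)), 611)) = Add(40, Mul(Mul(Rational(1, 2), -12, 256), 611)) = Add(40, Mul(-1536, 611)) = Add(40, -938496) = -938456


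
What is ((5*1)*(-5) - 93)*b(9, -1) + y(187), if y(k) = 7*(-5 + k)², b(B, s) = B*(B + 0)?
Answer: 222310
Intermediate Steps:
b(B, s) = B² (b(B, s) = B*B = B²)
((5*1)*(-5) - 93)*b(9, -1) + y(187) = ((5*1)*(-5) - 93)*9² + 7*(-5 + 187)² = (5*(-5) - 93)*81 + 7*182² = (-25 - 93)*81 + 7*33124 = -118*81 + 231868 = -9558 + 231868 = 222310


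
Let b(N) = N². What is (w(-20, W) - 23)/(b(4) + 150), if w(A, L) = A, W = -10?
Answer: -43/166 ≈ -0.25904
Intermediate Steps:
(w(-20, W) - 23)/(b(4) + 150) = (-20 - 23)/(4² + 150) = -43/(16 + 150) = -43/166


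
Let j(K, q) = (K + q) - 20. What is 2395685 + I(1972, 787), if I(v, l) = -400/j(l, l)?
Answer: 1861447045/777 ≈ 2.3957e+6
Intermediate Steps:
j(K, q) = -20 + K + q
I(v, l) = -400/(-20 + 2*l) (I(v, l) = -400/(-20 + l + l) = -400/(-20 + 2*l))
2395685 + I(1972, 787) = 2395685 - 200/(-10 + 787) = 2395685 - 200/777 = 1861447045/777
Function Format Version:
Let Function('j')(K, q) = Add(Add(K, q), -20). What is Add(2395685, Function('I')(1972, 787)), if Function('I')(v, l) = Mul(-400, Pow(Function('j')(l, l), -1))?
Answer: Rational(1861447045, 777) ≈ 2.3957e+6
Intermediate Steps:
Function('j')(K, q) = Add(-20, K, q)
Function('I')(v, l) = Mul(-400, Pow(Add(-20, Mul(2, l)), -1)) (Function('I')(v, l) = Mul(-400, Pow(Add(-20, l, l), -1)) = Mul(-400, Pow(Add(-20, Mul(2, l)), -1)))
Add(2395685, Function('I')(1972, 787)) = Add(2395685, Mul(-200, Pow(Add(-10, 787), -1))) = Add(2395685, Mul(-200, Pow(777, -1))) = Add(2395685, Mul(-200, Rational(1, 777))) = Add(2395685, Rational(-200, 777)) = Rational(1861447045, 777)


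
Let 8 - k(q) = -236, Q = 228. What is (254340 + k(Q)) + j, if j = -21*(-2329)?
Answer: 303493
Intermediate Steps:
k(q) = 244 (k(q) = 8 - 1*(-236) = 8 + 236 = 244)
j = 48909
(254340 + k(Q)) + j = (254340 + 244) + 48909 = 254584 + 48909 = 303493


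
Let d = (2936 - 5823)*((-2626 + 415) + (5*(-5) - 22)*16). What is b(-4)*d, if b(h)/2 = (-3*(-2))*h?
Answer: -410600688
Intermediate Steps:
b(h) = 12*h (b(h) = 2*((-3*(-2))*h) = 2*(6*h) = 12*h)
d = 8554181 (d = -2887*(-2211 + (-25 - 22)*16) = -2887*(-2211 - 47*16) = -2887*(-2211 - 752) = -2887*(-2963) = 8554181)
b(-4)*d = (12*(-4))*8554181 = -48*8554181 = -410600688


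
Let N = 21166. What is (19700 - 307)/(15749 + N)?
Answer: 19393/36915 ≈ 0.52534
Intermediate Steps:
(19700 - 307)/(15749 + N) = (19700 - 307)/(15749 + 21166) = 19393/36915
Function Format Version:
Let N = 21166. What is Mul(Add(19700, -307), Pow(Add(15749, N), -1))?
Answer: Rational(19393, 36915) ≈ 0.52534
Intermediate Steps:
Mul(Add(19700, -307), Pow(Add(15749, N), -1)) = Mul(Add(19700, -307), Pow(Add(15749, 21166), -1)) = Mul(19393, Pow(36915, -1)) = Mul(19393, Rational(1, 36915)) = Rational(19393, 36915)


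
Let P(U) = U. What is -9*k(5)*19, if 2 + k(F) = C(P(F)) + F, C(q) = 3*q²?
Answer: -13338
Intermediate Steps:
k(F) = -2 + F + 3*F² (k(F) = -2 + (3*F² + F) = -2 + (F + 3*F²) = -2 + F + 3*F²)
-9*k(5)*19 = -9*(-2 + 5 + 3*5²)*19 = -9*(-2 + 5 + 3*25)*19 = -9*(-2 + 5 + 75)*19 = -9*78*19 = -702*19 = -13338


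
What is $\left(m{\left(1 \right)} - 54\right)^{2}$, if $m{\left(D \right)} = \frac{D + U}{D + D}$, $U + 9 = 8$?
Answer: $2916$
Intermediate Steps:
$U = -1$ ($U = -9 + 8 = -1$)
$m{\left(D \right)} = \frac{-1 + D}{2 D}$ ($m{\left(D \right)} = \frac{D - 1}{D + D} = \frac{-1 + D}{2 D}$)
$\left(m{\left(1 \right)} - 54\right)^{2} = \left(\frac{-1 + 1}{2 \cdot 1} - 54\right)^{2} = \left(\frac{1}{2} \cdot 1 \cdot 0 - 54\right)^{2} = \left(0 - 54\right)^{2} = \left(-54\right)^{2} = 2916$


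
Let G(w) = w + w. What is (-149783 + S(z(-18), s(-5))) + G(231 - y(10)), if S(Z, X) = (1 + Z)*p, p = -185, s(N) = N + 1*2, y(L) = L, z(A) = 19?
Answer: -153041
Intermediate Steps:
s(N) = 2 + N (s(N) = N + 2 = 2 + N)
G(w) = 2*w
S(Z, X) = -185 - 185*Z (S(Z, X) = (1 + Z)*(-185) = -185 - 185*Z)
(-149783 + S(z(-18), s(-5))) + G(231 - y(10)) = (-149783 + (-185 - 185*19)) + 2*(231 - 1*10) = (-149783 + (-185 - 3515)) + 2*(231 - 10) = (-149783 - 3700) + 2*221 = -153483 + 442 = -153041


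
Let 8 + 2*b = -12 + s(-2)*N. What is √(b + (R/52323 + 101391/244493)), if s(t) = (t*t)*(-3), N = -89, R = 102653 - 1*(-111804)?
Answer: √86491642791797244659370/12792607239 ≈ 22.989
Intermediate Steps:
R = 214457 (R = 102653 + 111804 = 214457)
s(t) = -3*t² (s(t) = t²*(-3) = -3*t²)
b = 524 (b = -4 + (-12 - 3*(-2)²*(-89))/2 = -4 + (-12 - 3*4*(-89))/2 = -4 + (-12 - 12*(-89))/2 = -4 + (-12 + 1068)/2 = -4 + (½)*1056 = -4 + 528 = 524)
√(b + (R/52323 + 101391/244493)) = √(524 + (214457/52323 + 101391/244493)) = √(524 + 57738316594/12792607239) = √(6761064509830/12792607239) = √86491642791797244659370/12792607239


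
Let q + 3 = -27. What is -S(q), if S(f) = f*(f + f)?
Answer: -1800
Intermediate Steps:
q = -30 (q = -3 - 27 = -30)
S(f) = 2*f² (S(f) = f*(2*f) = 2*f²)
-S(q) = -2*(-30)² = -2*900 = -1*1800 = -1800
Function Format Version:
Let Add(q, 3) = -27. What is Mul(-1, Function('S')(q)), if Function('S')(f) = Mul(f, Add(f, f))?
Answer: -1800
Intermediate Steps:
q = -30 (q = Add(-3, -27) = -30)
Function('S')(f) = Mul(2, Pow(f, 2)) (Function('S')(f) = Mul(f, Mul(2, f)) = Mul(2, Pow(f, 2)))
Mul(-1, Function('S')(q)) = Mul(-1, Mul(2, Pow(-30, 2))) = Mul(-1, Mul(2, 900)) = Mul(-1, 1800) = -1800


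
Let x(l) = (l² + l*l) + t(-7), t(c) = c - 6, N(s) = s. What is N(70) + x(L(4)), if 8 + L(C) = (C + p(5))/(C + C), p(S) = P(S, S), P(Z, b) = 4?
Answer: 155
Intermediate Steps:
p(S) = 4
t(c) = -6 + c
L(C) = -8 + (4 + C)/(2*C) (L(C) = -8 + (C + 4)/(C + C) = -8 + (4 + C)/((2*C)) = -8 + (4 + C)*(1/(2*C)) = -8 + (4 + C)/(2*C))
x(l) = -13 + 2*l² (x(l) = (l² + l*l) + (-6 - 7) = (l² + l²) - 13 = 2*l² - 13 = -13 + 2*l²)
N(70) + x(L(4)) = 70 + (-13 + 2*(-15/2 + 2/4)²) = 70 + (-13 + 2*(-15/2 + 2*(¼))²) = 70 + (-13 + 2*(-15/2 + ½)²) = 70 + (-13 + 2*(-7)²) = 70 + (-13 + 2*49) = 70 + (-13 + 98) = 70 + 85 = 155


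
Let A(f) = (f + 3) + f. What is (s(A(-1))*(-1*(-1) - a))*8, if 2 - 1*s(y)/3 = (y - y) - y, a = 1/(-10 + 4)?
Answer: 84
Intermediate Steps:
a = -1/6 (a = 1/(-6) = -1/6 ≈ -0.16667)
A(f) = 3 + 2*f (A(f) = (3 + f) + f = 3 + 2*f)
s(y) = 6 + 3*y (s(y) = 6 - 3*((y - y) - y) = 6 - 3*(0 - y) = 6 - (-3)*y = 6 + 3*y)
(s(A(-1))*(-1*(-1) - a))*8 = ((6 + 3*(3 + 2*(-1)))*(-1*(-1) - 1*(-1/6)))*8 = ((6 + 3*(3 - 2))*(1 + 1/6))*8 = ((6 + 3*1)*(7/6))*8 = ((6 + 3)*(7/6))*8 = (9*(7/6))*8 = (21/2)*8 = 84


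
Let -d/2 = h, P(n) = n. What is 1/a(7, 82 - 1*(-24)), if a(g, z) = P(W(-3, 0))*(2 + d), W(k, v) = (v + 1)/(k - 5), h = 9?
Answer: ½ ≈ 0.50000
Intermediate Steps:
W(k, v) = (1 + v)/(-5 + k)
d = -18 (d = -2*9 = -18)
a(g, z) = 2 (a(g, z) = ((1 + 0)/(-5 - 3))*(2 - 18) = (1/(-8))*(-16) = -⅛*1*(-16) = -⅛*(-16) = 2)
1/a(7, 82 - 1*(-24)) = 1/2 = ½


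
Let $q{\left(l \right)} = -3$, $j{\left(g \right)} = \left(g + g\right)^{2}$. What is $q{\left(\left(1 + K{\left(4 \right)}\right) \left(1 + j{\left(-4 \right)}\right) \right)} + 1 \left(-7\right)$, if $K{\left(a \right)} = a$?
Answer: $-10$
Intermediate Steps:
$j{\left(g \right)} = 4 g^{2}$ ($j{\left(g \right)} = \left(2 g\right)^{2} = 4 g^{2}$)
$q{\left(\left(1 + K{\left(4 \right)}\right) \left(1 + j{\left(-4 \right)}\right) \right)} + 1 \left(-7\right) = -3 + 1 \left(-7\right) = -3 - 7 = -10$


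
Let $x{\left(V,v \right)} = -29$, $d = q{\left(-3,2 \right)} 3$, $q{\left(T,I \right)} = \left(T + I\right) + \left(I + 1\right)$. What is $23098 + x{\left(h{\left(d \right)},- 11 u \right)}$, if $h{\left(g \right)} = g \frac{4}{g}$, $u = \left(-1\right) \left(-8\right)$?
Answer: $23069$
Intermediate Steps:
$q{\left(T,I \right)} = 1 + T + 2 I$ ($q{\left(T,I \right)} = \left(I + T\right) + \left(1 + I\right) = 1 + T + 2 I$)
$u = 8$
$d = 6$ ($d = \left(1 - 3 + 2 \cdot 2\right) 3 = \left(1 - 3 + 4\right) 3 = 2 \cdot 3 = 6$)
$h{\left(g \right)} = 4$
$23098 + x{\left(h{\left(d \right)},- 11 u \right)} = 23098 - 29 = 23069$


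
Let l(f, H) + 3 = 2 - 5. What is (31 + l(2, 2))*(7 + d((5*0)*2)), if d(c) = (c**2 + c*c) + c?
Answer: 175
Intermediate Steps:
l(f, H) = -6 (l(f, H) = -3 + (2 - 5) = -3 - 3 = -6)
d(c) = c + 2*c**2 (d(c) = (c**2 + c**2) + c = 2*c**2 + c = c + 2*c**2)
(31 + l(2, 2))*(7 + d((5*0)*2)) = (31 - 6)*(7 + ((5*0)*2)*(1 + 2*((5*0)*2))) = 25*(7 + (0*2)*(1 + 2*(0*2))) = 25*(7 + 0*(1 + 2*0)) = 25*(7 + 0*(1 + 0)) = 25*(7 + 0*1) = 25*(7 + 0) = 25*7 = 175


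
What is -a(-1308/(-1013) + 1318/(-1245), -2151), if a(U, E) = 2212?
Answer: -2212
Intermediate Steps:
-a(-1308/(-1013) + 1318/(-1245), -2151) = -1*2212 = -2212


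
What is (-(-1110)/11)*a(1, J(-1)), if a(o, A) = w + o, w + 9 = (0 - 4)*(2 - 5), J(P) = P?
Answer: 4440/11 ≈ 403.64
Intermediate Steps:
w = 3 (w = -9 + (0 - 4)*(2 - 5) = -9 - 4*(-3) = -9 + 12 = 3)
a(o, A) = 3 + o
(-(-1110)/11)*a(1, J(-1)) = (-(-1110)/11)*(3 + 1) = -(-1110)/11*4 = -30*(-37/11)*4 = (1110/11)*4 = 4440/11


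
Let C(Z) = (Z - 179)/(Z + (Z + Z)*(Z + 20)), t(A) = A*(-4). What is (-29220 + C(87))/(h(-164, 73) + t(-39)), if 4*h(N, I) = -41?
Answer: -2186240768/10905015 ≈ -200.48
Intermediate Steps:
t(A) = -4*A
h(N, I) = -41/4 (h(N, I) = (¼)*(-41) = -41/4)
C(Z) = (-179 + Z)/(Z + 2*Z*(20 + Z)) (C(Z) = (-179 + Z)/(Z + (2*Z)*(20 + Z)) = (-179 + Z)/(Z + 2*Z*(20 + Z)))
(-29220 + C(87))/(h(-164, 73) + t(-39)) = (-29220 + (-179 + 87)/(87*(41 + 2*87)))/(-41/4 - 4*(-39)) = (-29220 + (1/87)*(-92)/(41 + 174))/(-41/4 + 156) = (-29220 + (1/87)*(-92)/215)/(583/4) = (-29220 + (1/87)*(1/215)*(-92))*(4/583) = (-29220 - 92/18705)*(4/583) = -546560192/18705*4/583 = -2186240768/10905015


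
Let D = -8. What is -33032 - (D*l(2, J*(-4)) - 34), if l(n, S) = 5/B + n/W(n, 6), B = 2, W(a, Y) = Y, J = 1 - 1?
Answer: -98926/3 ≈ -32975.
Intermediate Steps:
J = 0
l(n, S) = 5/2 + n/6
-33032 - (D*l(2, J*(-4)) - 34) = -33032 - (-8*(5/2 + (⅙)*2) - 34) = -33032 - (-8*(5/2 + ⅓) - 34) = -33032 - (-8*17/6 - 34) = -33032 - (-68/3 - 34) = -33032 - 1*(-170/3) = -33032 + 170/3 = -98926/3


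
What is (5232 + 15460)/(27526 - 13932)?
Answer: 1478/971 ≈ 1.5221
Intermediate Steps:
(5232 + 15460)/(27526 - 13932) = 20692/13594 = 20692*(1/13594) = 1478/971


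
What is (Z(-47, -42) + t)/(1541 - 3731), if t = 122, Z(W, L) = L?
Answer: -8/219 ≈ -0.036530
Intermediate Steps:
(Z(-47, -42) + t)/(1541 - 3731) = (-42 + 122)/(1541 - 3731) = 80/(-2190) = 80*(-1/2190) = -8/219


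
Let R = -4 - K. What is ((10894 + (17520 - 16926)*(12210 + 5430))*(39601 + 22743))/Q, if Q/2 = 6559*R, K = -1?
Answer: -326964791288/19677 ≈ -1.6617e+7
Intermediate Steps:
R = -3 (R = -4 - 1*(-1) = -4 + 1 = -3)
Q = -39354 (Q = 2*(6559*(-3)) = 2*(-19677) = -39354)
((10894 + (17520 - 16926)*(12210 + 5430))*(39601 + 22743))/Q = ((10894 + (17520 - 16926)*(12210 + 5430))*(39601 + 22743))/(-39354) = ((10894 + 594*17640)*62344)*(-1/39354) = ((10894 + 10478160)*62344)*(-1/39354) = (10489054*62344)*(-1/39354) = 653929582576*(-1/39354) = -326964791288/19677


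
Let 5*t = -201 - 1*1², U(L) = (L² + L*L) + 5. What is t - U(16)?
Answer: -2787/5 ≈ -557.40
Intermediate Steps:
U(L) = 5 + 2*L² (U(L) = (L² + L²) + 5 = 2*L² + 5 = 5 + 2*L²)
t = -202/5 (t = (-201 - 1*1²)/5 = (-201 - 1*1)/5 = (-201 - 1)/5 = (⅕)*(-202) = -202/5 ≈ -40.400)
t - U(16) = -202/5 - (5 + 2*16²) = -202/5 - (5 + 2*256) = -202/5 - (5 + 512) = -202/5 - 1*517 = -202/5 - 517 = -2787/5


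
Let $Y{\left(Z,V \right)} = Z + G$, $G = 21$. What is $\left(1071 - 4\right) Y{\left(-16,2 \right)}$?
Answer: $5335$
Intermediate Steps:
$Y{\left(Z,V \right)} = 21 + Z$ ($Y{\left(Z,V \right)} = Z + 21 = 21 + Z$)
$\left(1071 - 4\right) Y{\left(-16,2 \right)} = \left(1071 - 4\right) \left(21 - 16\right) = 1067 \cdot 5 = 5335$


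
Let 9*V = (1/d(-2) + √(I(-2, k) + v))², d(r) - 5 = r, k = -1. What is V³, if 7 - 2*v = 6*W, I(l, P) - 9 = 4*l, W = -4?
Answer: 28862171/4251528 + 90193*√66/236196 ≈ 9.8909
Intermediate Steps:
I(l, P) = 9 + 4*l
d(r) = 5 + r
v = 31/2 (v = 7/2 - 3*(-4) = 7/2 - ½*(-24) = 7/2 + 12 = 31/2 ≈ 15.500)
V = (⅓ + √66/2)²/9 (V = (1/(5 - 2) + √((9 + 4*(-2)) + 31/2))²/9 = (1/3 + √((9 - 8) + 31/2))²/9 = (⅓ + √(1 + 31/2))²/9 = (⅓ + √(33/2))²/9 = (⅓ + √66/2)²/9 ≈ 2.1466)
V³ = (299/162 + √66/27)³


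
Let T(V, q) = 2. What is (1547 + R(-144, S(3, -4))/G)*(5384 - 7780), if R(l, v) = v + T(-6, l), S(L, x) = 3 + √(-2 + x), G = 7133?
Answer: -26439275376/7133 - 2396*I*√6/7133 ≈ -3.7066e+6 - 0.82279*I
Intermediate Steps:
R(l, v) = 2 + v (R(l, v) = v + 2 = 2 + v)
(1547 + R(-144, S(3, -4))/G)*(5384 - 7780) = (1547 + (2 + (3 + √(-2 - 4)))/7133)*(5384 - 7780) = (1547 + (2 + (3 + √(-6)))*(1/7133))*(-2396) = (1547 + (2 + (3 + I*√6))*(1/7133))*(-2396) = (1547 + (5 + I*√6)*(1/7133))*(-2396) = (1547 + (5/7133 + I*√6/7133))*(-2396) = (11034756/7133 + I*√6/7133)*(-2396) = -26439275376/7133 - 2396*I*√6/7133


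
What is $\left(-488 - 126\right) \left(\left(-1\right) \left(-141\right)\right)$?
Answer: $-86574$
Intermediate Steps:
$\left(-488 - 126\right) \left(\left(-1\right) \left(-141\right)\right) = \left(-614\right) 141 = -86574$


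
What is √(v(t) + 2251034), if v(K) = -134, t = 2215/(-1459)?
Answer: 30*√2501 ≈ 1500.3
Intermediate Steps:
t = -2215/1459 (t = 2215*(-1/1459) = -2215/1459 ≈ -1.5182)
√(v(t) + 2251034) = √(-134 + 2251034) = √2250900 = 30*√2501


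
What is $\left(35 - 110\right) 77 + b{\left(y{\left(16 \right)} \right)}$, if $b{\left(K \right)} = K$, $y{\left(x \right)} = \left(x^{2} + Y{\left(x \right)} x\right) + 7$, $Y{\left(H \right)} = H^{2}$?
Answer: $-1416$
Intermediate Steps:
$y{\left(x \right)} = 7 + x^{2} + x^{3}$ ($y{\left(x \right)} = \left(x^{2} + x^{2} x\right) + 7 = \left(x^{2} + x^{3}\right) + 7 = 7 + x^{2} + x^{3}$)
$\left(35 - 110\right) 77 + b{\left(y{\left(16 \right)} \right)} = \left(35 - 110\right) 77 + \left(7 + 16^{2} + 16^{3}\right) = \left(-75\right) 77 + \left(7 + 256 + 4096\right) = -5775 + 4359 = -1416$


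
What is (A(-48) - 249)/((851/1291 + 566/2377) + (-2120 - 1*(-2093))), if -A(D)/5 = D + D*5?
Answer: -3654830037/80101556 ≈ -45.627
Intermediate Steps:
A(D) = -30*D (A(D) = -5*(D + D*5) = -5*(D + 5*D) = -30*D)
(A(-48) - 249)/((851/1291 + 566/2377) + (-2120 - 1*(-2093))) = (-30*(-48) - 249)/((851/1291 + 566/2377) + (-2120 - 1*(-2093))) = (1440 - 249)/((851*(1/1291) + 566*(1/2377)) + (-2120 + 2093)) = 1191/((851/1291 + 566/2377) - 27) = 1191/(2753533/3068707 - 27) = 1191/(-80101556/3068707) = 1191*(-3068707/80101556) = -3654830037/80101556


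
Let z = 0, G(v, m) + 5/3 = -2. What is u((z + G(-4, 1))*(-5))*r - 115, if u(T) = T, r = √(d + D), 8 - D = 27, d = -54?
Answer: -115 + 55*I*√73/3 ≈ -115.0 + 156.64*I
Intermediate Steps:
D = -19 (D = 8 - 1*27 = 8 - 27 = -19)
G(v, m) = -11/3 (G(v, m) = -5/3 - 2 = -11/3)
r = I*√73 (r = √(-54 - 19) = √(-73) = I*√73 ≈ 8.544*I)
u((z + G(-4, 1))*(-5))*r - 115 = ((0 - 11/3)*(-5))*(I*√73) - 115 = (-11/3*(-5))*(I*√73) - 115 = 55*(I*√73)/3 - 115 = 55*I*√73/3 - 115 = -115 + 55*I*√73/3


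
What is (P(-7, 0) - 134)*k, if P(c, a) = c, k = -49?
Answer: 6909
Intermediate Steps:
(P(-7, 0) - 134)*k = (-7 - 134)*(-49) = -141*(-49) = 6909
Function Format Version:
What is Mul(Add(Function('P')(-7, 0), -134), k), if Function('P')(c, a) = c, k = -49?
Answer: 6909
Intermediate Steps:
Mul(Add(Function('P')(-7, 0), -134), k) = Mul(Add(-7, -134), -49) = Mul(-141, -49) = 6909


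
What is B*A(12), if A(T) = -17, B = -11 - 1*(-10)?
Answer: 17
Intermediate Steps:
B = -1 (B = -11 + 10 = -1)
B*A(12) = -1*(-17) = 17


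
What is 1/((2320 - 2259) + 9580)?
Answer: 1/9641 ≈ 0.00010372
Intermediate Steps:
1/((2320 - 2259) + 9580) = 1/(61 + 9580) = 1/9641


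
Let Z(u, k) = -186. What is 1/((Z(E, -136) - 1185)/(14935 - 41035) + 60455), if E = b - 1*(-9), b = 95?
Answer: 8700/525958957 ≈ 1.6541e-5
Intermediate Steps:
E = 104 (E = 95 - 1*(-9) = 95 + 9 = 104)
1/((Z(E, -136) - 1185)/(14935 - 41035) + 60455) = 1/((-186 - 1185)/(14935 - 41035) + 60455) = 1/(-1371/(-26100) + 60455) = 1/(-1371*(-1/26100) + 60455) = 1/(457/8700 + 60455) = 1/(525958957/8700) = 8700/525958957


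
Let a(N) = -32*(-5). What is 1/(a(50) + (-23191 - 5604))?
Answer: -1/28635 ≈ -3.4922e-5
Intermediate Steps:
a(N) = 160
1/(a(50) + (-23191 - 5604)) = 1/(160 + (-23191 - 5604)) = 1/(160 - 28795) = 1/(-28635) = -1/28635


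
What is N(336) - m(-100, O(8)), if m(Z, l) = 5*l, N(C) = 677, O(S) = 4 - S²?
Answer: 977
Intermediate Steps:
N(336) - m(-100, O(8)) = 677 - 5*(4 - 1*8²) = 677 - 5*(4 - 1*64) = 677 - 5*(4 - 64) = 677 - 5*(-60) = 677 - 1*(-300) = 677 + 300 = 977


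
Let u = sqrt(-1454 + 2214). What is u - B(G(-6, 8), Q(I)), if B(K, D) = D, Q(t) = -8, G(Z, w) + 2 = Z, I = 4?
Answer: 8 + 2*sqrt(190) ≈ 35.568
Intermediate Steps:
G(Z, w) = -2 + Z
u = 2*sqrt(190) (u = sqrt(760) = 2*sqrt(190) ≈ 27.568)
u - B(G(-6, 8), Q(I)) = 2*sqrt(190) - 1*(-8) = 2*sqrt(190) + 8 = 8 + 2*sqrt(190)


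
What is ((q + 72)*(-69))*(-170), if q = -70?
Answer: 23460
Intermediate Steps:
((q + 72)*(-69))*(-170) = ((-70 + 72)*(-69))*(-170) = (2*(-69))*(-170) = -138*(-170) = 23460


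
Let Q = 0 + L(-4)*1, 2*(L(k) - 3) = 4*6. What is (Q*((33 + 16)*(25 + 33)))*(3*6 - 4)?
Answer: 596820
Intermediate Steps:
L(k) = 15 (L(k) = 3 + (4*6)/2 = 3 + (1/2)*24 = 3 + 12 = 15)
Q = 15 (Q = 0 + 15*1 = 0 + 15 = 15)
(Q*((33 + 16)*(25 + 33)))*(3*6 - 4) = (15*((33 + 16)*(25 + 33)))*(3*6 - 4) = (15*(49*58))*(18 - 4) = (15*2842)*14 = 42630*14 = 596820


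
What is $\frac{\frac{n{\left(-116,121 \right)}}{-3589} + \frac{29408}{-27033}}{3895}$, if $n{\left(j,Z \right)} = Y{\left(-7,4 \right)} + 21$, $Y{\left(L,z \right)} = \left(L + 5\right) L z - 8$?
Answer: $- \frac{107410589}{377898497115} \approx -0.00028423$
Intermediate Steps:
$Y{\left(L,z \right)} = -8 + L z \left(5 + L\right)$ ($Y{\left(L,z \right)} = \left(5 + L\right) L z - 8 = L \left(5 + L\right) z - 8 = L z \left(5 + L\right) - 8 = -8 + L z \left(5 + L\right)$)
$n{\left(j,Z \right)} = 69$ ($n{\left(j,Z \right)} = \left(-8 + 4 \left(-7\right)^{2} + 5 \left(-7\right) 4\right) + 21 = \left(-8 + 4 \cdot 49 - 140\right) + 21 = \left(-8 + 196 - 140\right) + 21 = 48 + 21 = 69$)
$\frac{\frac{n{\left(-116,121 \right)}}{-3589} + \frac{29408}{-27033}}{3895} = \frac{\frac{69}{-3589} + \frac{29408}{-27033}}{3895} = \left(69 \left(- \frac{1}{3589}\right) + 29408 \left(- \frac{1}{27033}\right)\right) \frac{1}{3895} = \left(- \frac{69}{3589} - \frac{29408}{27033}\right) \frac{1}{3895} = \left(- \frac{107410589}{97021437}\right) \frac{1}{3895} = - \frac{107410589}{377898497115}$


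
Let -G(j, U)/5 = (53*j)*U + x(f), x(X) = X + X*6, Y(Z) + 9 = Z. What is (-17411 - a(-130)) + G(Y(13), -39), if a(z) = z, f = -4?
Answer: 24199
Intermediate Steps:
Y(Z) = -9 + Z
x(X) = 7*X (x(X) = X + 6*X = 7*X)
G(j, U) = 140 - 265*U*j (G(j, U) = -5*((53*j)*U + 7*(-4)) = -5*(53*U*j - 28) = -5*(-28 + 53*U*j) = 140 - 265*U*j)
(-17411 - a(-130)) + G(Y(13), -39) = (-17411 - 1*(-130)) + (140 - 265*(-39)*(-9 + 13)) = (-17411 + 130) + (140 - 265*(-39)*4) = -17281 + (140 + 41340) = -17281 + 41480 = 24199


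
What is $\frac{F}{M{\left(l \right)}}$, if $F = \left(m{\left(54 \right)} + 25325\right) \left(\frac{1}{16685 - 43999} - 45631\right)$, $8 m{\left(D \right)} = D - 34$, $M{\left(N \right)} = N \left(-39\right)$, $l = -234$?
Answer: $- \frac{2338319478275}{18464264} \approx -1.2664 \cdot 10^{5}$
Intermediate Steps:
$M{\left(N \right)} = - 39 N$
$m{\left(D \right)} = - \frac{17}{4} + \frac{D}{8}$ ($m{\left(D \right)} = \frac{D - 34}{8} = \frac{-34 + D}{8} = - \frac{17}{4} + \frac{D}{8}$)
$F = - \frac{63134625913425}{54628}$ ($F = \left(\left(- \frac{17}{4} + \frac{1}{8} \cdot 54\right) + 25325\right) \left(\frac{1}{16685 - 43999} - 45631\right) = \left(\left(- \frac{17}{4} + \frac{27}{4}\right) + 25325\right) \left(\frac{1}{-27314} - 45631\right) = \left(\frac{5}{2} + 25325\right) \left(- \frac{1}{27314} - 45631\right) = \frac{50655}{2} \left(- \frac{1246365135}{27314}\right) = - \frac{63134625913425}{54628} \approx -1.1557 \cdot 10^{9}$)
$\frac{F}{M{\left(l \right)}} = - \frac{63134625913425}{54628 \left(\left(-39\right) \left(-234\right)\right)} = - \frac{63134625913425}{54628 \cdot 9126} = \left(- \frac{63134625913425}{54628}\right) \frac{1}{9126} = - \frac{2338319478275}{18464264}$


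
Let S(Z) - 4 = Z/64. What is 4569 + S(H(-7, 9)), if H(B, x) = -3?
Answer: 292669/64 ≈ 4573.0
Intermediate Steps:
S(Z) = 4 + Z/64
4569 + S(H(-7, 9)) = 4569 + (4 + (1/64)*(-3)) = 4569 + (4 - 3/64) = 4569 + 253/64 = 292669/64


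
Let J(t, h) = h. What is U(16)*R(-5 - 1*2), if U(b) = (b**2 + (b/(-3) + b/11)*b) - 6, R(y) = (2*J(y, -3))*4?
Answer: -49616/11 ≈ -4510.5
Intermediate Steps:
R(y) = -24 (R(y) = (2*(-3))*4 = -6*4 = -24)
U(b) = -6 + 25*b**2/33 (U(b) = (b**2 + (b*(-1/3) + b*(1/11))*b) - 6 = (b**2 + (-b/3 + b/11)*b) - 6 = (b**2 + (-8*b/33)*b) - 6 = (b**2 - 8*b**2/33) - 6 = 25*b**2/33 - 6 = -6 + 25*b**2/33)
U(16)*R(-5 - 1*2) = (-6 + (25/33)*16**2)*(-24) = (-6 + (25/33)*256)*(-24) = (-6 + 6400/33)*(-24) = (6202/33)*(-24) = -49616/11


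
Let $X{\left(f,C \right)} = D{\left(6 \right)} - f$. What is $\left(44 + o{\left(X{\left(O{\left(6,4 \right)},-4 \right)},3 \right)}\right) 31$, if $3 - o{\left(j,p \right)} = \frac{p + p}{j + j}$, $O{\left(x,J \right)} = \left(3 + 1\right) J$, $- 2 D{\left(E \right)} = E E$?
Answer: $\frac{49631}{34} \approx 1459.7$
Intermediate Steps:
$D{\left(E \right)} = - \frac{E^{2}}{2}$ ($D{\left(E \right)} = - \frac{E E}{2} = - \frac{E^{2}}{2}$)
$O{\left(x,J \right)} = 4 J$
$X{\left(f,C \right)} = -18 - f$ ($X{\left(f,C \right)} = - \frac{6^{2}}{2} - f = \left(- \frac{1}{2}\right) 36 - f = -18 - f$)
$o{\left(j,p \right)} = 3 - \frac{p}{j}$ ($o{\left(j,p \right)} = 3 - \frac{p + p}{j + j} = 3 - \frac{2 p}{2 j} = 3 - 2 p \frac{1}{2 j} = 3 - \frac{p}{j}$)
$\left(44 + o{\left(X{\left(O{\left(6,4 \right)},-4 \right)},3 \right)}\right) 31 = \left(44 + \left(3 - \frac{3}{-18 - 4 \cdot 4}\right)\right) 31 = \left(44 + \left(3 - \frac{3}{-18 - 16}\right)\right) 31 = \left(44 + \left(3 - \frac{3}{-34}\right)\right) 31 = \left(44 + \left(3 - 3 \left(- \frac{1}{34}\right)\right)\right) 31 = \left(44 + \left(3 + \frac{3}{34}\right)\right) 31 = \left(44 + \frac{105}{34}\right) 31 = \frac{1601}{34} \cdot 31 = \frac{49631}{34}$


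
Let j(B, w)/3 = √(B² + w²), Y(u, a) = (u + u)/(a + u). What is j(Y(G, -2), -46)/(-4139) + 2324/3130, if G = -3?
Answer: 1162/1565 - 6*√13234/20695 ≈ 0.70914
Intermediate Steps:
Y(u, a) = 2*u/(a + u) (Y(u, a) = (2*u)/(a + u) = 2*u/(a + u))
j(B, w) = 3*√(B² + w²)
j(Y(G, -2), -46)/(-4139) + 2324/3130 = (3*√((2*(-3)/(-2 - 3))² + (-46)²))/(-4139) + 2324/3130 = (3*√((2*(-3)/(-5))² + 2116))*(-1/4139) + 2324*(1/3130) = (3*√((2*(-3)*(-⅕))² + 2116))*(-1/4139) + 1162/1565 = (3*√((6/5)² + 2116))*(-1/4139) + 1162/1565 = (3*√(36/25 + 2116))*(-1/4139) + 1162/1565 = (3*√(52936/25))*(-1/4139) + 1162/1565 = (3*(2*√13234/5))*(-1/4139) + 1162/1565 = (6*√13234/5)*(-1/4139) + 1162/1565 = -6*√13234/20695 + 1162/1565 = 1162/1565 - 6*√13234/20695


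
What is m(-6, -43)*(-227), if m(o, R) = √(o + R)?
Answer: -1589*I ≈ -1589.0*I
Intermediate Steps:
m(o, R) = √(R + o)
m(-6, -43)*(-227) = √(-43 - 6)*(-227) = √(-49)*(-227) = (7*I)*(-227) = -1589*I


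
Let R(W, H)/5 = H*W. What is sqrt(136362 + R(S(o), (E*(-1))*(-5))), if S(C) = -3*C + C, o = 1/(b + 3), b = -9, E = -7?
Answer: sqrt(1226733)/3 ≈ 369.19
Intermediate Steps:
o = -1/6 (o = 1/(-9 + 3) = 1/(-6) = -1/6 ≈ -0.16667)
S(C) = -2*C
R(W, H) = 5*H*W (R(W, H) = 5*(H*W) = 5*H*W)
sqrt(136362 + R(S(o), (E*(-1))*(-5))) = sqrt(136362 + 5*(-7*(-1)*(-5))*(-2*(-1/6))) = sqrt(136362 + 5*(7*(-5))*(1/3)) = sqrt(136362 + 5*(-35)*(1/3)) = sqrt(136362 - 175/3) = sqrt(408911/3) = sqrt(1226733)/3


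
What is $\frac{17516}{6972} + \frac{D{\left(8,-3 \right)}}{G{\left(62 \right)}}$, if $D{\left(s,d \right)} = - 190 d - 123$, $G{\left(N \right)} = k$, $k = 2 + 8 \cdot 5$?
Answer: $\frac{45859}{3486} \approx 13.155$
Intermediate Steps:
$k = 42$ ($k = 2 + 40 = 42$)
$G{\left(N \right)} = 42$
$D{\left(s,d \right)} = -123 - 190 d$
$\frac{17516}{6972} + \frac{D{\left(8,-3 \right)}}{G{\left(62 \right)}} = \frac{17516}{6972} + \frac{-123 - -570}{42} = 17516 \cdot \frac{1}{6972} + \left(-123 + 570\right) \frac{1}{42} = \frac{4379}{1743} + 447 \cdot \frac{1}{42} = \frac{4379}{1743} + \frac{149}{14} = \frac{45859}{3486}$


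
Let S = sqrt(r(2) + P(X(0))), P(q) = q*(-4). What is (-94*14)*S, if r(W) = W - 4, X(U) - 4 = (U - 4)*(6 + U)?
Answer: -1316*sqrt(78) ≈ -11623.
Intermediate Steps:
X(U) = 4 + (-4 + U)*(6 + U) (X(U) = 4 + (U - 4)*(6 + U) = 4 + (-4 + U)*(6 + U))
P(q) = -4*q
r(W) = -4 + W
S = sqrt(78) (S = sqrt((-4 + 2) - 4*(-20 + 0**2 + 2*0)) = sqrt(-2 - 4*(-20 + 0 + 0)) = sqrt(-2 - 4*(-20)) = sqrt(-2 + 80) = sqrt(78) ≈ 8.8318)
(-94*14)*S = (-94*14)*sqrt(78) = -1316*sqrt(78)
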